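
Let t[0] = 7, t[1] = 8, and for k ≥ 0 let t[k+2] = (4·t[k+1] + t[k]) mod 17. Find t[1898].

Listing terms: t[0] = 7, t[1] = 8, t[2] = 5, t[3] = 11, t[4] = 15, t[5] = 3, t[6] = 10, t[7] = 9, t[8] = 12, t[9] = 6, t[10] = 2, t[11] = 14, t[12] = 7, t[13] = 8.
The sequence repeats with period 12.
(1898 - 0) mod 12 = 2, so t[1898] = t[2] = 5.

5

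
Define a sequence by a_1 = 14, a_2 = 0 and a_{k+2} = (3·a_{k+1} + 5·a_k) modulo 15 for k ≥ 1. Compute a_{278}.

a_1 = 14, a_2 = 0, a_3 = 10, a_4 = 0, a_5 = 5, a_6 = 0, a_7 = 10.
Since (a_6, a_7) = (a_2, a_3) = (0, 10) (two consecutive terms determine the rest), the sequence is eventually periodic: after a pre-period of length 1 it cycles with period 4.
For k ≥ 2, a_k depends only on (k - 2) mod 4. (278 - 2) mod 4 = 0, so a_{278} = a_2 = 0.

0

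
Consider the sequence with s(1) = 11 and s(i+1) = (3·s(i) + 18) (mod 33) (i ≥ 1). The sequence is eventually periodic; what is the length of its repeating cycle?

5

We have s(1) = 11,  s(2) = 18,  s(3) = 6,  s(4) = 3,  s(5) = 27,  s(6) = 0,  s(7) = 18.
Since s(7) = s(2) = 18, the sequence is eventually periodic: after a pre-period of length 1 it cycles with period 5.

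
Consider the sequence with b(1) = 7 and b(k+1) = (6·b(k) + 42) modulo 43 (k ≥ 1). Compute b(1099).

7

We have b(1) = 7,  b(2) = 41,  b(3) = 30,  b(4) = 7.
Since b(4) = b(1) = 7, the sequence is periodic with period 3.
So b(1099) = b(1 + ((1099-1) mod 3)) = b(1) = 7.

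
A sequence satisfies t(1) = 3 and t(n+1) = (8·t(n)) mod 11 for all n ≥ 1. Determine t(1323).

5

Listing terms: t(1) = 3,  t(2) = 2,  t(3) = 5,  t(4) = 7,  t(5) = 1,  t(6) = 8,  t(7) = 9,  t(8) = 6,  t(9) = 4,  t(10) = 10,  t(11) = 3.
Since t(11) = t(1) = 3, the sequence is periodic with period 10.
So t(1323) = t(1 + ((1323-1) mod 10)) = t(3) = 5.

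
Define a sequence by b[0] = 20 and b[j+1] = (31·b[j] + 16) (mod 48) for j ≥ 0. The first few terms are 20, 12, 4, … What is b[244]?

Listing terms: b[0] = 20, b[1] = 12, b[2] = 4, b[3] = 44, b[4] = 36, b[5] = 28, b[6] = 20.
The sequence repeats with period 6.
So b[244] = b[0 + ((244-0) mod 6)] = b[4] = 36.

36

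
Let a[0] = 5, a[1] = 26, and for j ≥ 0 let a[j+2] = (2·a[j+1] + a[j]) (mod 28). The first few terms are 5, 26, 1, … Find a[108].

a[0] = 5; a[1] = 26; a[2] = 1; a[3] = 0; a[4] = 1; a[5] = 2; a[6] = 5; a[7] = 12; a[8] = 1; a[9] = 14; a[10] = 1; a[11] = 16; a[12] = 5; a[13] = 26.
The sequence repeats with period 12.
So a[108] = a[0 + ((108-0) mod 12)] = a[0] = 5.

5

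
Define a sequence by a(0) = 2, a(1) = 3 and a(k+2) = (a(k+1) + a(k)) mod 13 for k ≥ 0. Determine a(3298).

2

Listing terms: a(0) = 2, a(1) = 3, a(2) = 5, a(3) = 8, a(4) = 0, a(5) = 8, a(6) = 8, a(7) = 3, a(8) = 11, a(9) = 1, a(10) = 12, a(11) = 0, a(12) = 12, a(13) = 12, a(14) = 11, a(15) = 10, a(16) = 8, a(17) = 5, a(18) = 0, a(19) = 5, a(20) = 5, a(21) = 10, a(22) = 2, a(23) = 12, a(24) = 1, a(25) = 0, a(26) = 1, a(27) = 1, a(28) = 2, a(29) = 3.
The sequence repeats with period 28.
(3298 - 0) mod 28 = 22, so a(3298) = a(22) = 2.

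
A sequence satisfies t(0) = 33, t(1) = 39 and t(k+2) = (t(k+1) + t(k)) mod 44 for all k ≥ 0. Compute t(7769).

Computing terms: t(0) = 33,  t(1) = 39,  t(2) = 28,  t(3) = 23,  t(4) = 7,  t(5) = 30,  t(6) = 37,  t(7) = 23,  t(8) = 16,  t(9) = 39,  t(10) = 11,  t(11) = 6,  t(12) = 17,  t(13) = 23,  t(14) = 40,  t(15) = 19,  t(16) = 15,  t(17) = 34,  t(18) = 5,  t(19) = 39,  t(20) = 0,  t(21) = 39,  t(22) = 39,  t(23) = 34,  t(24) = 29,  t(25) = 19,  t(26) = 4,  t(27) = 23,  t(28) = 27,  t(29) = 6,  t(30) = 33,  t(31) = 39.
Since (t(30), t(31)) = (t(0), t(1)) = (33, 39) (two consecutive terms determine the rest), the sequence is periodic with period 30.
(7769 - 0) mod 30 = 29, so t(7769) = t(29) = 6.

6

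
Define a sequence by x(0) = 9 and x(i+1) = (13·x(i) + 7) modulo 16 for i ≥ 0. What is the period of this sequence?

16

Listing terms: x(0) = 9, x(1) = 12, x(2) = 3, x(3) = 14, x(4) = 13, x(5) = 0, x(6) = 7, x(7) = 2, x(8) = 1, x(9) = 4, x(10) = 11, x(11) = 6, x(12) = 5, x(13) = 8, x(14) = 15, x(15) = 10, x(16) = 9.
The sequence repeats with period 16.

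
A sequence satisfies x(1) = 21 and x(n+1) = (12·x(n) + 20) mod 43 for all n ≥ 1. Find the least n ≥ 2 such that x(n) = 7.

Computing terms: x(1) = 21,  x(2) = 14,  x(3) = 16,  x(4) = 40,  x(5) = 27,  x(6) = 0,  x(7) = 20,  x(8) = 2,  x(9) = 1,  x(10) = 32,  x(11) = 17,  x(12) = 9,  x(13) = 42,  x(14) = 8,  x(15) = 30,  x(16) = 36,  x(17) = 22,  x(18) = 26,  x(19) = 31,  x(20) = 5,  x(21) = 37,  x(22) = 34,  x(23) = 41,  x(24) = 39,  x(25) = 15,  x(26) = 28,  x(27) = 12,  x(28) = 35,  x(29) = 10,  x(30) = 11,  x(31) = 23,  x(32) = 38,  x(33) = 3,  x(34) = 13,  x(35) = 4,  x(36) = 25,  x(37) = 19,  x(38) = 33,  x(39) = 29,  x(40) = 24,  x(41) = 7,  x(42) = 18,  x(43) = 21.
The sequence repeats with period 42.
The value 7 first appears (with n ≥ 2) at x(41).

41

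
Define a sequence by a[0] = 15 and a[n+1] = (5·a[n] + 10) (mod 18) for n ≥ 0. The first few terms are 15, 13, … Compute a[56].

3

We have a[0] = 15; a[1] = 13; a[2] = 3; a[3] = 7; a[4] = 9; a[5] = 1; a[6] = 15.
The sequence repeats with period 6.
(56 - 0) mod 6 = 2, so a[56] = a[2] = 3.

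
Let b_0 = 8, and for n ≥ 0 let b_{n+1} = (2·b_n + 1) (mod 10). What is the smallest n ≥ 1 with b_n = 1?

3

Computing terms: b_0 = 8,  b_1 = 7,  b_2 = 5,  b_3 = 1,  b_4 = 3,  b_5 = 7.
Since b_5 = b_1 = 7, the sequence is eventually periodic: after a pre-period of length 1 it cycles with period 4.
The value 1 first appears (with n ≥ 1) at b_3.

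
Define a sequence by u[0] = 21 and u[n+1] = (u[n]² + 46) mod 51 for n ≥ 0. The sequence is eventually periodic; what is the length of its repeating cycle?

3

Listing terms: u[0] = 21, u[1] = 28, u[2] = 14, u[3] = 38, u[4] = 11, u[5] = 14.
Since u[5] = u[2] = 14, the sequence is eventually periodic: after a pre-period of length 2 it cycles with period 3.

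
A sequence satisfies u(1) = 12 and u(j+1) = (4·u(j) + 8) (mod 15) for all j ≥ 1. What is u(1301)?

Computing terms: u(1) = 12, u(2) = 11, u(3) = 7, u(4) = 6, u(5) = 2, u(6) = 1, u(7) = 12.
The sequence repeats with period 6.
So u(1301) = u(1 + ((1301-1) mod 6)) = u(5) = 2.

2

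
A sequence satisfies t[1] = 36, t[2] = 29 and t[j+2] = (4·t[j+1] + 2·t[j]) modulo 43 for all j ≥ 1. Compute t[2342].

39

We have t[1] = 36, t[2] = 29, t[3] = 16, t[4] = 36, t[5] = 4, t[6] = 2, t[7] = 16, t[8] = 25, t[9] = 3, t[10] = 19, t[11] = 39, t[12] = 22, t[13] = 37, t[14] = 20, t[15] = 25, t[16] = 11, t[17] = 8, t[18] = 11, t[19] = 17, t[20] = 4, t[21] = 7, t[22] = 36, t[23] = 29.
Since (t[22], t[23]) = (t[1], t[2]) = (36, 29) (two consecutive terms determine the rest), the sequence is periodic with period 21.
(2342 - 1) mod 21 = 10, so t[2342] = t[11] = 39.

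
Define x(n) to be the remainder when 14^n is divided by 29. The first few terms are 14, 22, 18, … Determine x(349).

2

We have x(1) = 14; x(2) = 22; x(3) = 18; x(4) = 20; x(5) = 19; x(6) = 5; x(7) = 12; x(8) = 23; x(9) = 3; x(10) = 13; x(11) = 8; x(12) = 25; x(13) = 2; x(14) = 28; x(15) = 15; x(16) = 7; x(17) = 11; x(18) = 9; x(19) = 10; x(20) = 24; x(21) = 17; x(22) = 6; x(23) = 26; x(24) = 16; x(25) = 21; x(26) = 4; x(27) = 27; x(28) = 1; x(29) = 14.
Since x(29) = x(1) = 14, the sequence is periodic with period 28.
(349 - 1) mod 28 = 12, so x(349) = x(13) = 2.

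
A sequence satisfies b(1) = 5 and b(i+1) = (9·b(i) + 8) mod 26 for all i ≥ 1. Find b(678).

Computing terms: b(1) = 5,  b(2) = 1,  b(3) = 17,  b(4) = 5.
Since b(4) = b(1) = 5, the sequence is periodic with period 3.
(678 - 1) mod 3 = 2, so b(678) = b(3) = 17.

17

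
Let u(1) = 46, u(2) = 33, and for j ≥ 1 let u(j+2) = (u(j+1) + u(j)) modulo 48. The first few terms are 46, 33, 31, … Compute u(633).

u(1) = 46; u(2) = 33; u(3) = 31; u(4) = 16; u(5) = 47; u(6) = 15; u(7) = 14; u(8) = 29; u(9) = 43; u(10) = 24; u(11) = 19; u(12) = 43; u(13) = 14; u(14) = 9; u(15) = 23; u(16) = 32; u(17) = 7; u(18) = 39; u(19) = 46; u(20) = 37; u(21) = 35; u(22) = 24; u(23) = 11; u(24) = 35; u(25) = 46; u(26) = 33.
The sequence repeats with period 24.
(633 - 1) mod 24 = 8, so u(633) = u(9) = 43.

43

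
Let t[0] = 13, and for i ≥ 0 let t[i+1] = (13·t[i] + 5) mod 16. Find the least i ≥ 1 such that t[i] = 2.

13

t[0] = 13; t[1] = 14; t[2] = 11; t[3] = 4; t[4] = 9; t[5] = 10; t[6] = 7; t[7] = 0; t[8] = 5; t[9] = 6; t[10] = 3; t[11] = 12; t[12] = 1; t[13] = 2; t[14] = 15; t[15] = 8; t[16] = 13.
Since t[16] = t[0] = 13, the sequence is periodic with period 16.
The value 2 first appears (with i ≥ 1) at t[13].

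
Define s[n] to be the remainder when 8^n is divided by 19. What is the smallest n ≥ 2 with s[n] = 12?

We have s[1] = 8,  s[2] = 7,  s[3] = 18,  s[4] = 11,  s[5] = 12,  s[6] = 1,  s[7] = 8.
The sequence repeats with period 6.
The value 12 first appears (with n ≥ 2) at s[5].

5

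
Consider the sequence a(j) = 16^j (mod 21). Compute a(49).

16

Computing terms: a(1) = 16, a(2) = 4, a(3) = 1, a(4) = 16.
Since a(4) = a(1) = 16, the sequence is periodic with period 3.
So a(49) = a(1 + ((49-1) mod 3)) = a(1) = 16.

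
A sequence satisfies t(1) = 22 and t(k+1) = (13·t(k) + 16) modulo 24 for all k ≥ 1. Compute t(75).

Listing terms: t(1) = 22, t(2) = 14, t(3) = 6, t(4) = 22.
Since t(4) = t(1) = 22, the sequence is periodic with period 3.
(75 - 1) mod 3 = 2, so t(75) = t(3) = 6.

6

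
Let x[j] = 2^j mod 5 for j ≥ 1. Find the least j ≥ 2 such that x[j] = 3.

3

Computing terms: x[1] = 2; x[2] = 4; x[3] = 3; x[4] = 1; x[5] = 2.
Since x[5] = x[1] = 2, the sequence is periodic with period 4.
The value 3 first appears (with j ≥ 2) at x[3].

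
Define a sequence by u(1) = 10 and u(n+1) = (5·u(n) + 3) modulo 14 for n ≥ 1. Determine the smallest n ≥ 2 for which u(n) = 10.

7

Computing terms: u(1) = 10; u(2) = 11; u(3) = 2; u(4) = 13; u(5) = 12; u(6) = 7; u(7) = 10.
The sequence repeats with period 6.
The value 10 next appears (with n ≥ 2) at u(7).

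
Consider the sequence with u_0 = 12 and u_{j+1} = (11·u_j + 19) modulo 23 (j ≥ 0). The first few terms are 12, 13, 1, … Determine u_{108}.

Computing terms: u_0 = 12, u_1 = 13, u_2 = 1, u_3 = 7, u_4 = 4, u_5 = 17, u_6 = 22, u_7 = 8, u_8 = 15, u_9 = 0, u_{10} = 19, u_{11} = 21, u_{12} = 20, u_{13} = 9, u_{14} = 3, u_{15} = 6, u_{16} = 16, u_{17} = 11, u_{18} = 2, u_{19} = 18, u_{20} = 10, u_{21} = 14, u_{22} = 12.
The sequence repeats with period 22.
So u_{108} = u_{0 + ((108-0) mod 22)} = u_{20} = 10.

10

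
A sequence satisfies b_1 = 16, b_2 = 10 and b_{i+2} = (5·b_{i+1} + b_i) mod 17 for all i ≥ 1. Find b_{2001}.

2

We have b_1 = 16, b_2 = 10, b_3 = 15, b_4 = 0, b_5 = 15, b_6 = 7, b_7 = 16, b_8 = 2, b_9 = 9, b_{10} = 13, b_{11} = 6, b_{12} = 9, b_{13} = 0, b_{14} = 9, b_{15} = 11, b_{16} = 13, b_{17} = 8, b_{18} = 2, b_{19} = 1, b_{20} = 7, b_{21} = 2, b_{22} = 0, b_{23} = 2, b_{24} = 10, b_{25} = 1, b_{26} = 15, b_{27} = 8, b_{28} = 4, b_{29} = 11, b_{30} = 8, b_{31} = 0, b_{32} = 8, b_{33} = 6, b_{34} = 4, b_{35} = 9, b_{36} = 15, b_{37} = 16, b_{38} = 10.
Since (b_{37}, b_{38}) = (b_1, b_2) = (16, 10) (two consecutive terms determine the rest), the sequence is periodic with period 36.
So b_{2001} = b_{1 + ((2001-1) mod 36)} = b_{21} = 2.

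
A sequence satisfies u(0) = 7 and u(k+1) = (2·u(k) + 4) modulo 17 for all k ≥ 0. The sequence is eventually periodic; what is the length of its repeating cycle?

u(0) = 7, u(1) = 1, u(2) = 6, u(3) = 16, u(4) = 2, u(5) = 8, u(6) = 3, u(7) = 10, u(8) = 7.
Since u(8) = u(0) = 7, the sequence is periodic with period 8.

8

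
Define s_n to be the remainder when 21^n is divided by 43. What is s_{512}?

Computing terms: s_0 = 1; s_1 = 21; s_2 = 11; s_3 = 16; s_4 = 35; s_5 = 4; s_6 = 41; s_7 = 1.
The sequence repeats with period 7.
So s_{512} = s_{0 + ((512-0) mod 7)} = s_1 = 21.

21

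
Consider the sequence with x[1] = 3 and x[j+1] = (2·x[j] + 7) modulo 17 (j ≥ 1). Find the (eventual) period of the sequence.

8

x[1] = 3,  x[2] = 13,  x[3] = 16,  x[4] = 5,  x[5] = 0,  x[6] = 7,  x[7] = 4,  x[8] = 15,  x[9] = 3.
Since x[9] = x[1] = 3, the sequence is periodic with period 8.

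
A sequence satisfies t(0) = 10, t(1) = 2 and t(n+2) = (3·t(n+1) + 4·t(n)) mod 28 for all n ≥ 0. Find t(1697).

Listing terms: t(0) = 10, t(1) = 2, t(2) = 18, t(3) = 6, t(4) = 6, t(5) = 14, t(6) = 10, t(7) = 2.
Since (t(6), t(7)) = (t(0), t(1)) = (10, 2) (two consecutive terms determine the rest), the sequence is periodic with period 6.
(1697 - 0) mod 6 = 5, so t(1697) = t(5) = 14.

14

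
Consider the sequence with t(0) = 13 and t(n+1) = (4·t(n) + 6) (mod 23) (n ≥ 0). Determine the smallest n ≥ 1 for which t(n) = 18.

8

We have t(0) = 13, t(1) = 12, t(2) = 8, t(3) = 15, t(4) = 20, t(5) = 17, t(6) = 5, t(7) = 3, t(8) = 18, t(9) = 9, t(10) = 19, t(11) = 13.
The sequence repeats with period 11.
The value 18 first appears (with n ≥ 1) at t(8).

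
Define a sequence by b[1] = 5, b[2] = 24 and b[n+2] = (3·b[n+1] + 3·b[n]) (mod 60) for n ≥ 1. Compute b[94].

We have b[1] = 5, b[2] = 24, b[3] = 27, b[4] = 33, b[5] = 0, b[6] = 39, b[7] = 57, b[8] = 48, b[9] = 15, b[10] = 9, b[11] = 12, b[12] = 3, b[13] = 45, b[14] = 24, b[15] = 27.
Since (b[14], b[15]) = (b[2], b[3]) = (24, 27) (two consecutive terms determine the rest), the sequence is eventually periodic: after a pre-period of length 1 it cycles with period 12.
For n ≥ 2, b[n] depends only on (n - 2) mod 12. (94 - 2) mod 12 = 8, so b[94] = b[10] = 9.

9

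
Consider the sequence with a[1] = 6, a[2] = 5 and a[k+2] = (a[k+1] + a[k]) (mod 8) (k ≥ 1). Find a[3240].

7

Computing terms: a[1] = 6; a[2] = 5; a[3] = 3; a[4] = 0; a[5] = 3; a[6] = 3; a[7] = 6; a[8] = 1; a[9] = 7; a[10] = 0; a[11] = 7; a[12] = 7; a[13] = 6; a[14] = 5.
The sequence repeats with period 12.
(3240 - 1) mod 12 = 11, so a[3240] = a[12] = 7.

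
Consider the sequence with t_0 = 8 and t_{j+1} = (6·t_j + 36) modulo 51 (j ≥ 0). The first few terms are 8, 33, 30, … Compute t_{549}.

21

t_0 = 8; t_1 = 33; t_2 = 30; t_3 = 12; t_4 = 6; t_5 = 21; t_6 = 9; t_7 = 39; t_8 = 15; t_9 = 24; t_{10} = 27; t_{11} = 45; t_{12} = 0; t_{13} = 36; t_{14} = 48; t_{15} = 18; t_{16} = 42; t_{17} = 33.
Since t_{17} = t_1 = 33, the sequence is eventually periodic: after a pre-period of length 1 it cycles with period 16.
For j ≥ 1, t_j depends only on (j - 1) mod 16. (549 - 1) mod 16 = 4, so t_{549} = t_5 = 21.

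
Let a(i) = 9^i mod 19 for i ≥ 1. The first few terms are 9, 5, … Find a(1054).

9

Computing terms: a(1) = 9, a(2) = 5, a(3) = 7, a(4) = 6, a(5) = 16, a(6) = 11, a(7) = 4, a(8) = 17, a(9) = 1, a(10) = 9.
The sequence repeats with period 9.
So a(1054) = a(1 + ((1054-1) mod 9)) = a(1) = 9.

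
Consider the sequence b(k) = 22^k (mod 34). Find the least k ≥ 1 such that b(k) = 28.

b(0) = 1,  b(1) = 22,  b(2) = 8,  b(3) = 6,  b(4) = 30,  b(5) = 14,  b(6) = 2,  b(7) = 10,  b(8) = 16,  b(9) = 12,  b(10) = 26,  b(11) = 28,  b(12) = 4,  b(13) = 20,  b(14) = 32,  b(15) = 24,  b(16) = 18,  b(17) = 22.
Since b(17) = b(1) = 22, the sequence is eventually periodic: after a pre-period of length 1 it cycles with period 16.
The value 28 first appears (with k ≥ 1) at b(11).

11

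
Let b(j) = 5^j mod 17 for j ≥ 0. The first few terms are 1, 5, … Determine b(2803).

6

We have b(0) = 1; b(1) = 5; b(2) = 8; b(3) = 6; b(4) = 13; b(5) = 14; b(6) = 2; b(7) = 10; b(8) = 16; b(9) = 12; b(10) = 9; b(11) = 11; b(12) = 4; b(13) = 3; b(14) = 15; b(15) = 7; b(16) = 1.
Since b(16) = b(0) = 1, the sequence is periodic with period 16.
(2803 - 0) mod 16 = 3, so b(2803) = b(3) = 6.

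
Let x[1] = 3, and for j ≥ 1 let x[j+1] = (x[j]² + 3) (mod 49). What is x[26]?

12

Computing terms: x[1] = 3; x[2] = 12; x[3] = 0; x[4] = 3.
Since x[4] = x[1] = 3, the sequence is periodic with period 3.
(26 - 1) mod 3 = 1, so x[26] = x[2] = 12.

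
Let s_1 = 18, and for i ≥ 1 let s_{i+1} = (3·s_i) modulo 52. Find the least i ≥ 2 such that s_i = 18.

4

Computing terms: s_1 = 18, s_2 = 2, s_3 = 6, s_4 = 18.
The sequence repeats with period 3.
The value 18 next appears (with i ≥ 2) at s_4.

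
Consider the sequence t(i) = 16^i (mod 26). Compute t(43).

16

Computing terms: t(1) = 16; t(2) = 22; t(3) = 14; t(4) = 16.
The sequence repeats with period 3.
So t(43) = t(1 + ((43-1) mod 3)) = t(1) = 16.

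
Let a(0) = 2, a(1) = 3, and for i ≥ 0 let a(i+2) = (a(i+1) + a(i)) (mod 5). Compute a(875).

4

a(0) = 2,  a(1) = 3,  a(2) = 0,  a(3) = 3,  a(4) = 3,  a(5) = 1,  a(6) = 4,  a(7) = 0,  a(8) = 4,  a(9) = 4,  a(10) = 3,  a(11) = 2,  a(12) = 0,  a(13) = 2,  a(14) = 2,  a(15) = 4,  a(16) = 1,  a(17) = 0,  a(18) = 1,  a(19) = 1,  a(20) = 2,  a(21) = 3.
The sequence repeats with period 20.
So a(875) = a(0 + ((875-0) mod 20)) = a(15) = 4.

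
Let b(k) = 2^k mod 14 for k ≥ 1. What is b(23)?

4

We have b(1) = 2,  b(2) = 4,  b(3) = 8,  b(4) = 2.
The sequence repeats with period 3.
(23 - 1) mod 3 = 1, so b(23) = b(2) = 4.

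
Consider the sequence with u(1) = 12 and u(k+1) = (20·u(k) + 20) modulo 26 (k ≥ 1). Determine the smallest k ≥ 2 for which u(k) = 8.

Computing terms: u(1) = 12,  u(2) = 0,  u(3) = 20,  u(4) = 4,  u(5) = 22,  u(6) = 18,  u(7) = 16,  u(8) = 2,  u(9) = 8,  u(10) = 24,  u(11) = 6,  u(12) = 10,  u(13) = 12.
Since u(13) = u(1) = 12, the sequence is periodic with period 12.
The value 8 first appears (with k ≥ 2) at u(9).

9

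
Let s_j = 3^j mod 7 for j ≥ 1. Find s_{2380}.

Listing terms: s_1 = 3, s_2 = 2, s_3 = 6, s_4 = 4, s_5 = 5, s_6 = 1, s_7 = 3.
The sequence repeats with period 6.
(2380 - 1) mod 6 = 3, so s_{2380} = s_4 = 4.

4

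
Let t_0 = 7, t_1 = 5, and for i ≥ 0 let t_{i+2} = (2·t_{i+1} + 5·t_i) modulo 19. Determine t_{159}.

7

Computing terms: t_0 = 7,  t_1 = 5,  t_2 = 7,  t_3 = 1,  t_4 = 18,  t_5 = 3,  t_6 = 1,  t_7 = 17,  t_8 = 1,  t_9 = 11,  t_{10} = 8,  t_{11} = 14,  t_{12} = 11,  t_{13} = 16,  t_{14} = 11,  t_{15} = 7,  t_{16} = 12,  t_{17} = 2,  t_{18} = 7,  t_{19} = 5.
Since (t_{18}, t_{19}) = (t_0, t_1) = (7, 5) (two consecutive terms determine the rest), the sequence is periodic with period 18.
(159 - 0) mod 18 = 15, so t_{159} = t_{15} = 7.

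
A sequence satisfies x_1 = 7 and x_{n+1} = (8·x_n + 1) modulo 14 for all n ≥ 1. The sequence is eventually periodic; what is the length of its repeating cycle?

Computing terms: x_1 = 7,  x_2 = 1,  x_3 = 9,  x_4 = 3,  x_5 = 11,  x_6 = 5,  x_7 = 13,  x_8 = 7.
The sequence repeats with period 7.

7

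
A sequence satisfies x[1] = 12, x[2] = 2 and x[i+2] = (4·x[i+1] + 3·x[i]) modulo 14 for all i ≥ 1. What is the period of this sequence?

Listing terms: x[1] = 12; x[2] = 2; x[3] = 2; x[4] = 0; x[5] = 6; x[6] = 10; x[7] = 2; x[8] = 10; x[9] = 4; x[10] = 4; x[11] = 0; x[12] = 12; x[13] = 6; x[14] = 4; x[15] = 6; x[16] = 8; x[17] = 8; x[18] = 0; x[19] = 10; x[20] = 12; x[21] = 8; x[22] = 12; x[23] = 2.
Since (x[22], x[23]) = (x[1], x[2]) = (12, 2) (two consecutive terms determine the rest), the sequence is periodic with period 21.

21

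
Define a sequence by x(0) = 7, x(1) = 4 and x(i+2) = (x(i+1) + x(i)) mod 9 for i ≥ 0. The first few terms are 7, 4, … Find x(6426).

5

x(0) = 7; x(1) = 4; x(2) = 2; x(3) = 6; x(4) = 8; x(5) = 5; x(6) = 4; x(7) = 0; x(8) = 4; x(9) = 4; x(10) = 8; x(11) = 3; x(12) = 2; x(13) = 5; x(14) = 7; x(15) = 3; x(16) = 1; x(17) = 4; x(18) = 5; x(19) = 0; x(20) = 5; x(21) = 5; x(22) = 1; x(23) = 6; x(24) = 7; x(25) = 4.
The sequence repeats with period 24.
So x(6426) = x(0 + ((6426-0) mod 24)) = x(18) = 5.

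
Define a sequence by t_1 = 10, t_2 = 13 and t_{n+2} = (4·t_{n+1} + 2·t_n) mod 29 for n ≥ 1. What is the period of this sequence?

t_1 = 10, t_2 = 13, t_3 = 14, t_4 = 24, t_5 = 8, t_6 = 22, t_7 = 17, t_8 = 25, t_9 = 18, t_{10} = 6, t_{11} = 2, t_{12} = 20, t_{13} = 26, t_{14} = 28, t_{15} = 19, t_{16} = 16, t_{17} = 15, t_{18} = 5, t_{19} = 21, t_{20} = 7, t_{21} = 12, t_{22} = 4, t_{23} = 11, t_{24} = 23, t_{25} = 27, t_{26} = 9, t_{27} = 3, t_{28} = 1, t_{29} = 10, t_{30} = 13.
The sequence repeats with period 28.

28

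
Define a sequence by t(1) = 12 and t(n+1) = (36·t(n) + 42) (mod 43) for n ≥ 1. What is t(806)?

1

Computing terms: t(1) = 12, t(2) = 1, t(3) = 35, t(4) = 12.
The sequence repeats with period 3.
(806 - 1) mod 3 = 1, so t(806) = t(2) = 1.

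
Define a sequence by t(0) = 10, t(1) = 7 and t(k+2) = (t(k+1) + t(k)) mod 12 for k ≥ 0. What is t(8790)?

Computing terms: t(0) = 10,  t(1) = 7,  t(2) = 5,  t(3) = 0,  t(4) = 5,  t(5) = 5,  t(6) = 10,  t(7) = 3,  t(8) = 1,  t(9) = 4,  t(10) = 5,  t(11) = 9,  t(12) = 2,  t(13) = 11,  t(14) = 1,  t(15) = 0,  t(16) = 1,  t(17) = 1,  t(18) = 2,  t(19) = 3,  t(20) = 5,  t(21) = 8,  t(22) = 1,  t(23) = 9,  t(24) = 10,  t(25) = 7.
The sequence repeats with period 24.
So t(8790) = t(0 + ((8790-0) mod 24)) = t(6) = 10.

10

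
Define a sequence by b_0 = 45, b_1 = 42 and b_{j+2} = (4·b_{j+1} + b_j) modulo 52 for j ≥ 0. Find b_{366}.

We have b_0 = 45; b_1 = 42; b_2 = 5; b_3 = 10; b_4 = 45; b_5 = 34; b_6 = 25; b_7 = 30; b_8 = 41; b_9 = 38; b_{10} = 37; b_{11} = 30; b_{12} = 1; b_{13} = 34; b_{14} = 33; b_{15} = 10; b_{16} = 21; b_{17} = 42; b_{18} = 33; b_{19} = 18; b_{20} = 1; b_{21} = 22; b_{22} = 37; b_{23} = 14; b_{24} = 41; b_{25} = 22; b_{26} = 25; b_{27} = 18; b_{28} = 45; b_{29} = 42.
The sequence repeats with period 28.
(366 - 0) mod 28 = 2, so b_{366} = b_2 = 5.

5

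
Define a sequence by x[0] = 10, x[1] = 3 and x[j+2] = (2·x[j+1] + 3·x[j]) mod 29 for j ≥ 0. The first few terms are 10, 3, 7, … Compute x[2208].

Computing terms: x[0] = 10,  x[1] = 3,  x[2] = 7,  x[3] = 23,  x[4] = 9,  x[5] = 0,  x[6] = 27,  x[7] = 25,  x[8] = 15,  x[9] = 18,  x[10] = 23,  x[11] = 13,  x[12] = 8,  x[13] = 26,  x[14] = 18,  x[15] = 27,  x[16] = 21,  x[17] = 7,  x[18] = 19,  x[19] = 1,  x[20] = 1,  x[21] = 5,  x[22] = 13,  x[23] = 12,  x[24] = 5,  x[25] = 17,  x[26] = 20,  x[27] = 4,  x[28] = 10,  x[29] = 3.
Since (x[28], x[29]) = (x[0], x[1]) = (10, 3) (two consecutive terms determine the rest), the sequence is periodic with period 28.
So x[2208] = x[0 + ((2208-0) mod 28)] = x[24] = 5.

5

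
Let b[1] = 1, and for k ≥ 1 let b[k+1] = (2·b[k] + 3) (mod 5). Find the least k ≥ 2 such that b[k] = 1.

We have b[1] = 1; b[2] = 0; b[3] = 3; b[4] = 4; b[5] = 1.
Since b[5] = b[1] = 1, the sequence is periodic with period 4.
The value 1 next appears (with k ≥ 2) at b[5].

5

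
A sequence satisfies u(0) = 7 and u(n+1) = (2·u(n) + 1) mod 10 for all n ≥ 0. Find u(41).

We have u(0) = 7; u(1) = 5; u(2) = 1; u(3) = 3; u(4) = 7.
Since u(4) = u(0) = 7, the sequence is periodic with period 4.
(41 - 0) mod 4 = 1, so u(41) = u(1) = 5.

5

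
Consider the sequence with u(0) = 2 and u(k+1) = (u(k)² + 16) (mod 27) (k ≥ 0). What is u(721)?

Computing terms: u(0) = 2; u(1) = 20; u(2) = 11; u(3) = 2.
The sequence repeats with period 3.
So u(721) = u(0 + ((721-0) mod 3)) = u(1) = 20.

20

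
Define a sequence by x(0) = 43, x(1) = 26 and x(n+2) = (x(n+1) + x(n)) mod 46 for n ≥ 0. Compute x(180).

19

We have x(0) = 43; x(1) = 26; x(2) = 23; x(3) = 3; x(4) = 26; x(5) = 29; x(6) = 9; x(7) = 38; x(8) = 1; x(9) = 39; x(10) = 40; x(11) = 33; x(12) = 27; x(13) = 14; x(14) = 41; x(15) = 9; x(16) = 4; x(17) = 13; x(18) = 17; x(19) = 30; x(20) = 1; x(21) = 31; x(22) = 32; x(23) = 17; x(24) = 3; x(25) = 20; x(26) = 23; x(27) = 43; x(28) = 20; x(29) = 17; x(30) = 37; x(31) = 8; x(32) = 45; x(33) = 7; x(34) = 6; x(35) = 13; x(36) = 19; x(37) = 32; x(38) = 5; x(39) = 37; x(40) = 42; x(41) = 33; x(42) = 29; x(43) = 16; x(44) = 45; x(45) = 15; x(46) = 14; x(47) = 29; x(48) = 43; x(49) = 26.
Since (x(48), x(49)) = (x(0), x(1)) = (43, 26) (two consecutive terms determine the rest), the sequence is periodic with period 48.
So x(180) = x(0 + ((180-0) mod 48)) = x(36) = 19.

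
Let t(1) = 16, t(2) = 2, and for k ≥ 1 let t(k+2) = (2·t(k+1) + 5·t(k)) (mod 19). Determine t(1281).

8

Computing terms: t(1) = 16; t(2) = 2; t(3) = 8; t(4) = 7; t(5) = 16; t(6) = 10; t(7) = 5; t(8) = 3; t(9) = 12; t(10) = 1; t(11) = 5; t(12) = 15; t(13) = 17; t(14) = 14; t(15) = 18; t(16) = 11; t(17) = 17; t(18) = 13; t(19) = 16; t(20) = 2.
Since (t(19), t(20)) = (t(1), t(2)) = (16, 2) (two consecutive terms determine the rest), the sequence is periodic with period 18.
So t(1281) = t(1 + ((1281-1) mod 18)) = t(3) = 8.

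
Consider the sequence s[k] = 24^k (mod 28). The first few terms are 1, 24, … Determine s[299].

We have s[0] = 1; s[1] = 24; s[2] = 16; s[3] = 20; s[4] = 4; s[5] = 12; s[6] = 8; s[7] = 24.
Since s[7] = s[1] = 24, the sequence is eventually periodic: after a pre-period of length 1 it cycles with period 6.
For k ≥ 1, s[k] depends only on (k - 1) mod 6. (299 - 1) mod 6 = 4, so s[299] = s[5] = 12.

12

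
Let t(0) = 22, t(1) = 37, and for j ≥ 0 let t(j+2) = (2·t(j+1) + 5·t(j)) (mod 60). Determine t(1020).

46

Computing terms: t(0) = 22; t(1) = 37; t(2) = 4; t(3) = 13; t(4) = 46; t(5) = 37; t(6) = 4.
Since (t(5), t(6)) = (t(1), t(2)) = (37, 4) (two consecutive terms determine the rest), the sequence is eventually periodic: after a pre-period of length 1 it cycles with period 4.
For j ≥ 1, t(j) depends only on (j - 1) mod 4. (1020 - 1) mod 4 = 3, so t(1020) = t(4) = 46.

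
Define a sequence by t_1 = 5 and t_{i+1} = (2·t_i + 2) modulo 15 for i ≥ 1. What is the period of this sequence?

4

Listing terms: t_1 = 5; t_2 = 12; t_3 = 11; t_4 = 9; t_5 = 5.
The sequence repeats with period 4.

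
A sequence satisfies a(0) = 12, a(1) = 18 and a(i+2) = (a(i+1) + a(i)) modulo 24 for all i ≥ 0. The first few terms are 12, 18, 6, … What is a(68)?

Listing terms: a(0) = 12, a(1) = 18, a(2) = 6, a(3) = 0, a(4) = 6, a(5) = 6, a(6) = 12, a(7) = 18.
The sequence repeats with period 6.
So a(68) = a(0 + ((68-0) mod 6)) = a(2) = 6.

6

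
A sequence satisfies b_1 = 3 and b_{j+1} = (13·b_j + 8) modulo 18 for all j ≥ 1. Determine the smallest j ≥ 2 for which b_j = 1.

9

Listing terms: b_1 = 3; b_2 = 11; b_3 = 7; b_4 = 9; b_5 = 17; b_6 = 13; b_7 = 15; b_8 = 5; b_9 = 1; b_{10} = 3.
The sequence repeats with period 9.
The value 1 first appears (with j ≥ 2) at b_9.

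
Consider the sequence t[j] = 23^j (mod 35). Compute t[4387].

2

We have t[1] = 23, t[2] = 4, t[3] = 22, t[4] = 16, t[5] = 18, t[6] = 29, t[7] = 2, t[8] = 11, t[9] = 8, t[10] = 9, t[11] = 32, t[12] = 1, t[13] = 23.
Since t[13] = t[1] = 23, the sequence is periodic with period 12.
So t[4387] = t[1 + ((4387-1) mod 12)] = t[7] = 2.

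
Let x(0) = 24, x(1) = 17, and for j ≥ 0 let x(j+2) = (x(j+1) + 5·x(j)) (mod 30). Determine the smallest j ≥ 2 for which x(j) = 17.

We have x(0) = 24,  x(1) = 17,  x(2) = 17,  x(3) = 12,  x(4) = 7,  x(5) = 7,  x(6) = 12,  x(7) = 17,  x(8) = 17.
Since (x(7), x(8)) = (x(1), x(2)) = (17, 17) (two consecutive terms determine the rest), the sequence is eventually periodic: after a pre-period of length 1 it cycles with period 6.
The value 17 first appears (with j ≥ 2) at x(2).

2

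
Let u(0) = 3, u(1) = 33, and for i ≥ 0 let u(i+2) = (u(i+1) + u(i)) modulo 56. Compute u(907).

29

Listing terms: u(0) = 3; u(1) = 33; u(2) = 36; u(3) = 13; u(4) = 49; u(5) = 6; u(6) = 55; u(7) = 5; u(8) = 4; u(9) = 9; u(10) = 13; u(11) = 22; u(12) = 35; u(13) = 1; u(14) = 36; u(15) = 37; u(16) = 17; u(17) = 54; u(18) = 15; u(19) = 13; u(20) = 28; u(21) = 41; u(22) = 13; u(23) = 54; u(24) = 11; u(25) = 9; u(26) = 20; u(27) = 29; u(28) = 49; u(29) = 22; u(30) = 15; u(31) = 37; u(32) = 52; u(33) = 33; u(34) = 29; u(35) = 6; u(36) = 35; u(37) = 41; u(38) = 20; u(39) = 5; u(40) = 25; u(41) = 30; u(42) = 55; u(43) = 29; u(44) = 28; u(45) = 1; u(46) = 29; u(47) = 30; u(48) = 3; u(49) = 33.
The sequence repeats with period 48.
(907 - 0) mod 48 = 43, so u(907) = u(43) = 29.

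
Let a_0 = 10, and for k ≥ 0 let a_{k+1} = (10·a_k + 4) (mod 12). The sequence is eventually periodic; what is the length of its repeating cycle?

Listing terms: a_0 = 10,  a_1 = 8,  a_2 = 0,  a_3 = 4,  a_4 = 8.
Since a_4 = a_1 = 8, the sequence is eventually periodic: after a pre-period of length 1 it cycles with period 3.

3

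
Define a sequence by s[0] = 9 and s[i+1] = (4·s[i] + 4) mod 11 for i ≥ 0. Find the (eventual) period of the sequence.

s[0] = 9, s[1] = 7, s[2] = 10, s[3] = 0, s[4] = 4, s[5] = 9.
Since s[5] = s[0] = 9, the sequence is periodic with period 5.

5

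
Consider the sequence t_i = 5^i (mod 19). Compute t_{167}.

Listing terms: t_0 = 1,  t_1 = 5,  t_2 = 6,  t_3 = 11,  t_4 = 17,  t_5 = 9,  t_6 = 7,  t_7 = 16,  t_8 = 4,  t_9 = 1.
The sequence repeats with period 9.
(167 - 0) mod 9 = 5, so t_{167} = t_5 = 9.

9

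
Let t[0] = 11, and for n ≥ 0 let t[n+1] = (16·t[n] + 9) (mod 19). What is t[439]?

Computing terms: t[0] = 11,  t[1] = 14,  t[2] = 5,  t[3] = 13,  t[4] = 8,  t[5] = 4,  t[6] = 16,  t[7] = 18,  t[8] = 12,  t[9] = 11.
Since t[9] = t[0] = 11, the sequence is periodic with period 9.
So t[439] = t[0 + ((439-0) mod 9)] = t[7] = 18.

18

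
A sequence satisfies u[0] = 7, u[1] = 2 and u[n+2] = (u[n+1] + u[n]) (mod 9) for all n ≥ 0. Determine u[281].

u[0] = 7; u[1] = 2; u[2] = 0; u[3] = 2; u[4] = 2; u[5] = 4; u[6] = 6; u[7] = 1; u[8] = 7; u[9] = 8; u[10] = 6; u[11] = 5; u[12] = 2; u[13] = 7; u[14] = 0; u[15] = 7; u[16] = 7; u[17] = 5; u[18] = 3; u[19] = 8; u[20] = 2; u[21] = 1; u[22] = 3; u[23] = 4; u[24] = 7; u[25] = 2.
The sequence repeats with period 24.
So u[281] = u[0 + ((281-0) mod 24)] = u[17] = 5.

5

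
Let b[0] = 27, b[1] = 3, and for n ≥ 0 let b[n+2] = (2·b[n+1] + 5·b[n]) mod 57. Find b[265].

21

b[0] = 27,  b[1] = 3,  b[2] = 27,  b[3] = 12,  b[4] = 45,  b[5] = 36,  b[6] = 12,  b[7] = 33,  b[8] = 12,  b[9] = 18,  b[10] = 39,  b[11] = 54,  b[12] = 18,  b[13] = 21,  b[14] = 18,  b[15] = 27,  b[16] = 30,  b[17] = 24,  b[18] = 27,  b[19] = 3.
The sequence repeats with period 18.
So b[265] = b[0 + ((265-0) mod 18)] = b[13] = 21.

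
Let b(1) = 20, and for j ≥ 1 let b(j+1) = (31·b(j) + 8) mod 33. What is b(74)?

7

Listing terms: b(1) = 20, b(2) = 1, b(3) = 6, b(4) = 29, b(5) = 16, b(6) = 9, b(7) = 23, b(8) = 28, b(9) = 18, b(10) = 5, b(11) = 31, b(12) = 12, b(13) = 17, b(14) = 7, b(15) = 27, b(16) = 20.
Since b(16) = b(1) = 20, the sequence is periodic with period 15.
So b(74) = b(1 + ((74-1) mod 15)) = b(14) = 7.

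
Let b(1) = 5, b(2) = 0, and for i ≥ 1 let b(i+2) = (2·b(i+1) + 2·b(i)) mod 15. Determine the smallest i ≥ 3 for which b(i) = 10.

3

b(1) = 5, b(2) = 0, b(3) = 10, b(4) = 5, b(5) = 0.
Since (b(4), b(5)) = (b(1), b(2)) = (5, 0) (two consecutive terms determine the rest), the sequence is periodic with period 3.
The value 10 first appears (with i ≥ 3) at b(3).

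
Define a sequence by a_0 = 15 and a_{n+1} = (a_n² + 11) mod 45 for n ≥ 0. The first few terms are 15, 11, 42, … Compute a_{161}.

2

We have a_0 = 15, a_1 = 11, a_2 = 42, a_3 = 20, a_4 = 6, a_5 = 2, a_6 = 15.
The sequence repeats with period 6.
(161 - 0) mod 6 = 5, so a_{161} = a_5 = 2.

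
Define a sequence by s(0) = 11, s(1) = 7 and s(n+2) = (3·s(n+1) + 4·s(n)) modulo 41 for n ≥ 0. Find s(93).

We have s(0) = 11, s(1) = 7, s(2) = 24, s(3) = 18, s(4) = 27, s(5) = 30, s(6) = 34, s(7) = 17, s(8) = 23, s(9) = 14, s(10) = 11, s(11) = 7.
The sequence repeats with period 10.
(93 - 0) mod 10 = 3, so s(93) = s(3) = 18.

18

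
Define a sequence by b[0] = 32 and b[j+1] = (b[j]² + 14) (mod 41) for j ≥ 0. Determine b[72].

b[0] = 32, b[1] = 13, b[2] = 19, b[3] = 6, b[4] = 9, b[5] = 13.
Since b[5] = b[1] = 13, the sequence is eventually periodic: after a pre-period of length 1 it cycles with period 4.
For j ≥ 1, b[j] depends only on (j - 1) mod 4. (72 - 1) mod 4 = 3, so b[72] = b[4] = 9.

9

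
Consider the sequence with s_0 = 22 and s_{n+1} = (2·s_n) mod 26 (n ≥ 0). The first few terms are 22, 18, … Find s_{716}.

16

Computing terms: s_0 = 22,  s_1 = 18,  s_2 = 10,  s_3 = 20,  s_4 = 14,  s_5 = 2,  s_6 = 4,  s_7 = 8,  s_8 = 16,  s_9 = 6,  s_{10} = 12,  s_{11} = 24,  s_{12} = 22.
The sequence repeats with period 12.
(716 - 0) mod 12 = 8, so s_{716} = s_8 = 16.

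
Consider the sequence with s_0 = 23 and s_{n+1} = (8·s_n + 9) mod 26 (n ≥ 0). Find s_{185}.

Listing terms: s_0 = 23; s_1 = 11; s_2 = 19; s_3 = 5; s_4 = 23.
Since s_4 = s_0 = 23, the sequence is periodic with period 4.
(185 - 0) mod 4 = 1, so s_{185} = s_1 = 11.

11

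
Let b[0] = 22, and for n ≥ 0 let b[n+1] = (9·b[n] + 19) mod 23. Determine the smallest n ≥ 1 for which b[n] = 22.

11

b[0] = 22; b[1] = 10; b[2] = 17; b[3] = 11; b[4] = 3; b[5] = 0; b[6] = 19; b[7] = 6; b[8] = 4; b[9] = 9; b[10] = 8; b[11] = 22.
Since b[11] = b[0] = 22, the sequence is periodic with period 11.
The value 22 next appears (with n ≥ 1) at b[11].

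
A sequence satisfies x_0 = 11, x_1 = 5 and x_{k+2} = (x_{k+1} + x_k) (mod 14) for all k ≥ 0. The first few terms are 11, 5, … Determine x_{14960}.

4

Listing terms: x_0 = 11; x_1 = 5; x_2 = 2; x_3 = 7; x_4 = 9; x_5 = 2; x_6 = 11; x_7 = 13; x_8 = 10; x_9 = 9; x_{10} = 5; x_{11} = 0; x_{12} = 5; x_{13} = 5; x_{14} = 10; x_{15} = 1; x_{16} = 11; x_{17} = 12; x_{18} = 9; x_{19} = 7; x_{20} = 2; x_{21} = 9; x_{22} = 11; x_{23} = 6; x_{24} = 3; x_{25} = 9; x_{26} = 12; x_{27} = 7; x_{28} = 5; x_{29} = 12; x_{30} = 3; x_{31} = 1; x_{32} = 4; x_{33} = 5; x_{34} = 9; x_{35} = 0; x_{36} = 9; x_{37} = 9; x_{38} = 4; x_{39} = 13; x_{40} = 3; x_{41} = 2; x_{42} = 5; x_{43} = 7; x_{44} = 12; x_{45} = 5; x_{46} = 3; x_{47} = 8; x_{48} = 11; x_{49} = 5.
The sequence repeats with period 48.
So x_{14960} = x_{0 + ((14960-0) mod 48)} = x_{32} = 4.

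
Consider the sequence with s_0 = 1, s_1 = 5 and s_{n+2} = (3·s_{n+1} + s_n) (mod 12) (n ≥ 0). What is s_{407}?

2

s_0 = 1; s_1 = 5; s_2 = 4; s_3 = 5; s_4 = 7; s_5 = 2; s_6 = 1; s_7 = 5.
Since (s_6, s_7) = (s_0, s_1) = (1, 5) (two consecutive terms determine the rest), the sequence is periodic with period 6.
So s_{407} = s_{0 + ((407-0) mod 6)} = s_5 = 2.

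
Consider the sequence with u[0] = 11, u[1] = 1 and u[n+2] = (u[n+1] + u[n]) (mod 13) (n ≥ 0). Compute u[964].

Computing terms: u[0] = 11; u[1] = 1; u[2] = 12; u[3] = 0; u[4] = 12; u[5] = 12; u[6] = 11; u[7] = 10; u[8] = 8; u[9] = 5; u[10] = 0; u[11] = 5; u[12] = 5; u[13] = 10; u[14] = 2; u[15] = 12; u[16] = 1; u[17] = 0; u[18] = 1; u[19] = 1; u[20] = 2; u[21] = 3; u[22] = 5; u[23] = 8; u[24] = 0; u[25] = 8; u[26] = 8; u[27] = 3; u[28] = 11; u[29] = 1.
Since (u[28], u[29]) = (u[0], u[1]) = (11, 1) (two consecutive terms determine the rest), the sequence is periodic with period 28.
So u[964] = u[0 + ((964-0) mod 28)] = u[12] = 5.

5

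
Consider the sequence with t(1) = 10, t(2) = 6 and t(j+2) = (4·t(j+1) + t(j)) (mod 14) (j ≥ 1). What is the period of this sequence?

16

Computing terms: t(1) = 10, t(2) = 6, t(3) = 6, t(4) = 2, t(5) = 0, t(6) = 2, t(7) = 8, t(8) = 6, t(9) = 4, t(10) = 8, t(11) = 8, t(12) = 12, t(13) = 0, t(14) = 12, t(15) = 6, t(16) = 8, t(17) = 10, t(18) = 6.
Since (t(17), t(18)) = (t(1), t(2)) = (10, 6) (two consecutive terms determine the rest), the sequence is periodic with period 16.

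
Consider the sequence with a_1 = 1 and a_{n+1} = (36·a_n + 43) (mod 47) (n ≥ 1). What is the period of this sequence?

23

a_1 = 1, a_2 = 32, a_3 = 20, a_4 = 11, a_5 = 16, a_6 = 8, a_7 = 2, a_8 = 21, a_9 = 0, a_{10} = 43, a_{11} = 40, a_{12} = 26, a_{13} = 39, a_{14} = 37, a_{15} = 12, a_{16} = 5, a_{17} = 35, a_{18} = 34, a_{19} = 45, a_{20} = 18, a_{21} = 33, a_{22} = 9, a_{23} = 38, a_{24} = 1.
Since a_{24} = a_1 = 1, the sequence is periodic with period 23.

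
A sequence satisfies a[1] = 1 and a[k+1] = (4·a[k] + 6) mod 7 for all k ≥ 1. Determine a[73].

1

a[1] = 1,  a[2] = 3,  a[3] = 4,  a[4] = 1.
The sequence repeats with period 3.
(73 - 1) mod 3 = 0, so a[73] = a[1] = 1.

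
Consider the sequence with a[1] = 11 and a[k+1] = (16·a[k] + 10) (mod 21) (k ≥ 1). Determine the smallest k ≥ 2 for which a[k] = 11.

4

Listing terms: a[1] = 11, a[2] = 18, a[3] = 4, a[4] = 11.
The sequence repeats with period 3.
The value 11 next appears (with k ≥ 2) at a[4].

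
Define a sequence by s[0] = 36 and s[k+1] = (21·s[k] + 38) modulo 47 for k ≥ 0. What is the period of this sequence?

We have s[0] = 36; s[1] = 42; s[2] = 27; s[3] = 41; s[4] = 6; s[5] = 23; s[6] = 4; s[7] = 28; s[8] = 15; s[9] = 24; s[10] = 25; s[11] = 46; s[12] = 17; s[13] = 19; s[14] = 14; s[15] = 3; s[16] = 7; s[17] = 44; s[18] = 22; s[19] = 30; s[20] = 10; s[21] = 13; s[22] = 29; s[23] = 36.
Since s[23] = s[0] = 36, the sequence is periodic with period 23.

23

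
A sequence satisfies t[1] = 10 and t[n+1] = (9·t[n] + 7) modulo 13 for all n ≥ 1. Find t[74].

6

We have t[1] = 10; t[2] = 6; t[3] = 9; t[4] = 10.
The sequence repeats with period 3.
(74 - 1) mod 3 = 1, so t[74] = t[2] = 6.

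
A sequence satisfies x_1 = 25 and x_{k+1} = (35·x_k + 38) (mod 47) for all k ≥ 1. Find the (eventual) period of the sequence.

x_1 = 25,  x_2 = 20,  x_3 = 33,  x_4 = 18,  x_5 = 10,  x_6 = 12,  x_7 = 35,  x_8 = 41,  x_9 = 16,  x_{10} = 34,  x_{11} = 6,  x_{12} = 13,  x_{13} = 23,  x_{14} = 44,  x_{15} = 27,  x_{16} = 43,  x_{17} = 39,  x_{18} = 40,  x_{19} = 28,  x_{20} = 31,  x_{21} = 42,  x_{22} = 4,  x_{23} = 37,  x_{24} = 17,  x_{25} = 22,  x_{26} = 9,  x_{27} = 24,  x_{28} = 32,  x_{29} = 30,  x_{30} = 7,  x_{31} = 1,  x_{32} = 26,  x_{33} = 8,  x_{34} = 36,  x_{35} = 29,  x_{36} = 19,  x_{37} = 45,  x_{38} = 15,  x_{39} = 46,  x_{40} = 3,  x_{41} = 2,  x_{42} = 14,  x_{43} = 11,  x_{44} = 0,  x_{45} = 38,  x_{46} = 5,  x_{47} = 25.
The sequence repeats with period 46.

46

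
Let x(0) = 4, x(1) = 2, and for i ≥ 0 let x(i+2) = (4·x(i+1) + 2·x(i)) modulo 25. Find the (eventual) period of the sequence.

4

x(0) = 4; x(1) = 2; x(2) = 16; x(3) = 18; x(4) = 4; x(5) = 2.
Since (x(4), x(5)) = (x(0), x(1)) = (4, 2) (two consecutive terms determine the rest), the sequence is periodic with period 4.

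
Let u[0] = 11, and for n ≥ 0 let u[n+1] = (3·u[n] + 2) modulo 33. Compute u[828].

u[0] = 11, u[1] = 2, u[2] = 8, u[3] = 26, u[4] = 14, u[5] = 11.
Since u[5] = u[0] = 11, the sequence is periodic with period 5.
(828 - 0) mod 5 = 3, so u[828] = u[3] = 26.

26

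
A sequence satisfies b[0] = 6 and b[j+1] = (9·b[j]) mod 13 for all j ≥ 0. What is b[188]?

5

Computing terms: b[0] = 6, b[1] = 2, b[2] = 5, b[3] = 6.
The sequence repeats with period 3.
(188 - 0) mod 3 = 2, so b[188] = b[2] = 5.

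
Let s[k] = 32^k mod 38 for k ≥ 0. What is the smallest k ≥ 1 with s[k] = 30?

6

We have s[0] = 1,  s[1] = 32,  s[2] = 36,  s[3] = 12,  s[4] = 4,  s[5] = 14,  s[6] = 30,  s[7] = 10,  s[8] = 16,  s[9] = 18,  s[10] = 6,  s[11] = 2,  s[12] = 26,  s[13] = 34,  s[14] = 24,  s[15] = 8,  s[16] = 28,  s[17] = 22,  s[18] = 20,  s[19] = 32.
Since s[19] = s[1] = 32, the sequence is eventually periodic: after a pre-period of length 1 it cycles with period 18.
The value 30 first appears (with k ≥ 1) at s[6].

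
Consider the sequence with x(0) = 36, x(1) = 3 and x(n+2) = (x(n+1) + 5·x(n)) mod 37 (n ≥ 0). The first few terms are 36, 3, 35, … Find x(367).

We have x(0) = 36,  x(1) = 3,  x(2) = 35,  x(3) = 13,  x(4) = 3,  x(5) = 31,  x(6) = 9,  x(7) = 16,  x(8) = 24,  x(9) = 30,  x(10) = 2,  x(11) = 4,  x(12) = 14,  x(13) = 34,  x(14) = 30,  x(15) = 15,  x(16) = 17,  x(17) = 18,  x(18) = 29,  x(19) = 8,  x(20) = 5,  x(21) = 8,  x(22) = 33,  x(23) = 36,  x(24) = 16,  x(25) = 11,  x(26) = 17,  x(27) = 35,  x(28) = 9,  x(29) = 36,  x(30) = 7,  x(31) = 2,  x(32) = 0,  x(33) = 10,  x(34) = 10,  x(35) = 23,  x(36) = 36,  x(37) = 3.
The sequence repeats with period 36.
(367 - 0) mod 36 = 7, so x(367) = x(7) = 16.

16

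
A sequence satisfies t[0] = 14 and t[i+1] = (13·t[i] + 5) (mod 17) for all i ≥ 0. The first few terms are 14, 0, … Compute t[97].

Computing terms: t[0] = 14,  t[1] = 0,  t[2] = 5,  t[3] = 2,  t[4] = 14.
The sequence repeats with period 4.
(97 - 0) mod 4 = 1, so t[97] = t[1] = 0.

0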